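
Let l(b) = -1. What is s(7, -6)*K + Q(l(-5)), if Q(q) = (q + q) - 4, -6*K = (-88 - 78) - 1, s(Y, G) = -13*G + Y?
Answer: 14159/6 ≈ 2359.8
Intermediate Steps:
s(Y, G) = Y - 13*G
K = 167/6 (K = -((-88 - 78) - 1)/6 = -(-166 - 1)/6 = -1/6*(-167) = 167/6 ≈ 27.833)
Q(q) = -4 + 2*q (Q(q) = 2*q - 4 = -4 + 2*q)
s(7, -6)*K + Q(l(-5)) = (7 - 13*(-6))*(167/6) + (-4 + 2*(-1)) = (7 + 78)*(167/6) + (-4 - 2) = 85*(167/6) - 6 = 14195/6 - 6 = 14159/6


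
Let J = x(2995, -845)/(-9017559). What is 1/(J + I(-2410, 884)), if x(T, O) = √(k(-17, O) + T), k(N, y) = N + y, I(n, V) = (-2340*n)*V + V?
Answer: 15014105487404602584252/74848776365801102844918248737889 + 1001951*√237/74848776365801102844918248737889 ≈ 2.0059e-10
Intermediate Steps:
I(n, V) = V - 2340*V*n (I(n, V) = -2340*V*n + V = V - 2340*V*n)
x(T, O) = √(-17 + O + T) (x(T, O) = √((-17 + O) + T) = √(-17 + O + T))
J = -√237/3005853 (J = √(-17 - 845 + 2995)/(-9017559) = √2133*(-1/9017559) = (3*√237)*(-1/9017559) = -√237/3005853 ≈ -5.1216e-6)
1/(J + I(-2410, 884)) = 1/(-√237/3005853 + 884*(1 - 2340*(-2410))) = 1/(-√237/3005853 + 884*(1 + 5639400)) = 1/(-√237/3005853 + 884*5639401) = 1/(-√237/3005853 + 4985230484) = 1/(4985230484 - √237/3005853)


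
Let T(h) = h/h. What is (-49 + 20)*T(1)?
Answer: -29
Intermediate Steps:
T(h) = 1
(-49 + 20)*T(1) = (-49 + 20)*1 = -29*1 = -29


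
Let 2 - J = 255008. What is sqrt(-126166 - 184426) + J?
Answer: -255006 + 8*I*sqrt(4853) ≈ -2.5501e+5 + 557.31*I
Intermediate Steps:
J = -255006 (J = 2 - 1*255008 = 2 - 255008 = -255006)
sqrt(-126166 - 184426) + J = sqrt(-126166 - 184426) - 255006 = sqrt(-310592) - 255006 = 8*I*sqrt(4853) - 255006 = -255006 + 8*I*sqrt(4853)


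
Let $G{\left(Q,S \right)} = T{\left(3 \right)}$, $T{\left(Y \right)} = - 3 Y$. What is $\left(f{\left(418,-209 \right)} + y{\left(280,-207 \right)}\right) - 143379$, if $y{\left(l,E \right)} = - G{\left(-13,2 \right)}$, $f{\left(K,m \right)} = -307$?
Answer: $-143677$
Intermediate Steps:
$G{\left(Q,S \right)} = -9$ ($G{\left(Q,S \right)} = \left(-3\right) 3 = -9$)
$y{\left(l,E \right)} = 9$ ($y{\left(l,E \right)} = \left(-1\right) \left(-9\right) = 9$)
$\left(f{\left(418,-209 \right)} + y{\left(280,-207 \right)}\right) - 143379 = \left(-307 + 9\right) - 143379 = -298 - 143379 = -143677$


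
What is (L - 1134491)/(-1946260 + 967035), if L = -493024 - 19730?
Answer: 329449/195845 ≈ 1.6822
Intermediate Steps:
L = -512754
(L - 1134491)/(-1946260 + 967035) = (-512754 - 1134491)/(-1946260 + 967035) = -1647245/(-979225) = -1647245*(-1/979225) = 329449/195845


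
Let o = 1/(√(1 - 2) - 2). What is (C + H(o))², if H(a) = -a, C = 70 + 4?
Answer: (372 + I)²/25 ≈ 5535.3 + 29.76*I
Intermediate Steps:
C = 74
o = (-2 - I)/5 (o = 1/(√(-1) - 2) = 1/(I - 2) = 1/(-2 + I) = (-2 - I)/5 ≈ -0.4 - 0.2*I)
(C + H(o))² = (74 - (-⅖ - I/5))² = (74 + (⅖ + I/5))² = (372/5 + I/5)²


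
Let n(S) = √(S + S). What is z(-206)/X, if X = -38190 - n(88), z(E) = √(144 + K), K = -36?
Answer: -57285*√3/364618981 + 6*√33/364618981 ≈ -0.00027203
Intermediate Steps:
n(S) = √2*√S (n(S) = √(2*S) = √2*√S)
z(E) = 6*√3 (z(E) = √(144 - 36) = √108 = 6*√3)
X = -38190 - 4*√11 (X = -38190 - √2*√88 = -38190 - √2*2*√22 = -38190 - 4*√11 ≈ -38203.)
z(-206)/X = (6*√3)/(-38190 - 4*√11) = 6*√3/(-38190 - 4*√11)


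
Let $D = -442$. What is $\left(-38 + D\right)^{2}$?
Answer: $230400$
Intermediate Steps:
$\left(-38 + D\right)^{2} = \left(-38 - 442\right)^{2} = \left(-480\right)^{2} = 230400$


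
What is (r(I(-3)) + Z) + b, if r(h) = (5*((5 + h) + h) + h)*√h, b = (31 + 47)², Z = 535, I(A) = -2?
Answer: 6619 + 3*I*√2 ≈ 6619.0 + 4.2426*I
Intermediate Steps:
b = 6084 (b = 78² = 6084)
r(h) = √h*(25 + 11*h) (r(h) = (5*(5 + 2*h) + h)*√h = ((25 + 10*h) + h)*√h = (25 + 11*h)*√h = √h*(25 + 11*h))
(r(I(-3)) + Z) + b = (√(-2)*(25 + 11*(-2)) + 535) + 6084 = ((I*√2)*(25 - 22) + 535) + 6084 = ((I*√2)*3 + 535) + 6084 = (3*I*√2 + 535) + 6084 = (535 + 3*I*√2) + 6084 = 6619 + 3*I*√2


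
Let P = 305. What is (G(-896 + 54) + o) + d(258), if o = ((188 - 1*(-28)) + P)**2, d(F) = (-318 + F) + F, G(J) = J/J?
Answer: 271640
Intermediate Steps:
G(J) = 1
d(F) = -318 + 2*F
o = 271441 (o = ((188 - 1*(-28)) + 305)**2 = ((188 + 28) + 305)**2 = (216 + 305)**2 = 521**2 = 271441)
(G(-896 + 54) + o) + d(258) = (1 + 271441) + (-318 + 2*258) = 271442 + (-318 + 516) = 271442 + 198 = 271640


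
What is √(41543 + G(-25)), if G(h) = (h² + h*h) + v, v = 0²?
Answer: √42793 ≈ 206.86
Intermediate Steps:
v = 0
G(h) = 2*h² (G(h) = (h² + h*h) + 0 = (h² + h²) + 0 = 2*h² + 0 = 2*h²)
√(41543 + G(-25)) = √(41543 + 2*(-25)²) = √(41543 + 2*625) = √(41543 + 1250) = √42793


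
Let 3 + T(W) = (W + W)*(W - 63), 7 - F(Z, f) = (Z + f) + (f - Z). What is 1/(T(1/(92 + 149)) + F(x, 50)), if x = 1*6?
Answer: -58081/5606140 ≈ -0.010360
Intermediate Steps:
x = 6
F(Z, f) = 7 - 2*f (F(Z, f) = 7 - ((Z + f) + (f - Z)) = 7 - 2*f)
T(W) = -3 + 2*W*(-63 + W) (T(W) = -3 + (W + W)*(W - 63) = -3 + (2*W)*(-63 + W) = -3 + 2*W*(-63 + W))
1/(T(1/(92 + 149)) + F(x, 50)) = 1/((-3 - 126/(92 + 149) + 2*(1/(92 + 149))²) + (7 - 2*50)) = 1/((-3 - 126/241 + 2*(1/241)²) + (7 - 100)) = 1/((-3 - 126*1/241 + 2*(1/241)²) - 93) = 1/((-3 - 126/241 + 2*(1/58081)) - 93) = 1/((-3 - 126/241 + 2/58081) - 93) = 1/(-204607/58081 - 93) = 1/(-5606140/58081) = -58081/5606140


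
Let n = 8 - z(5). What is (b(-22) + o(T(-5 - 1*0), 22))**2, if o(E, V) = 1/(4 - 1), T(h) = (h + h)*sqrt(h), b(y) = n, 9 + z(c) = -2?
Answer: 3364/9 ≈ 373.78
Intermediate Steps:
z(c) = -11 (z(c) = -9 - 2 = -11)
n = 19 (n = 8 - 1*(-11) = 8 + 11 = 19)
b(y) = 19
T(h) = 2*h**(3/2) (T(h) = (2*h)*sqrt(h) = 2*h**(3/2))
o(E, V) = 1/3
(b(-22) + o(T(-5 - 1*0), 22))**2 = (19 + 1/3)**2 = (58/3)**2 = 3364/9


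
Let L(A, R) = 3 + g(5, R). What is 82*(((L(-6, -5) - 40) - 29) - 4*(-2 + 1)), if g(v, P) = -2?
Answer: -5248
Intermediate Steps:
L(A, R) = 1 (L(A, R) = 3 - 2 = 1)
82*(((L(-6, -5) - 40) - 29) - 4*(-2 + 1)) = 82*(((1 - 40) - 29) - 4*(-2 + 1)) = 82*((-39 - 29) - 4*(-1)) = 82*(-68 + 4) = 82*(-64) = -5248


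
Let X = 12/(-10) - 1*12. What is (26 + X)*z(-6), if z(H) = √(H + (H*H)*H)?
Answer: 64*I*√222/5 ≈ 190.72*I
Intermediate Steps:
X = -66/5 (X = 12*(-⅒) - 12 = -6/5 - 12 = -66/5 ≈ -13.200)
z(H) = √(H + H³) (z(H) = √(H + H²*H) = √(H + H³))
(26 + X)*z(-6) = (26 - 66/5)*√(-6 + (-6)³) = 64*√(-6 - 216)/5 = 64*√(-222)/5 = 64*(I*√222)/5 = 64*I*√222/5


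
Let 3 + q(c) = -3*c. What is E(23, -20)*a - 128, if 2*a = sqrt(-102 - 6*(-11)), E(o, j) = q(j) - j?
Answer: -128 + 231*I ≈ -128.0 + 231.0*I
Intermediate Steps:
q(c) = -3 - 3*c
E(o, j) = -3 - 4*j (E(o, j) = (-3 - 3*j) - j = -3 - 4*j)
a = 3*I (a = sqrt(-102 - 6*(-11))/2 = sqrt(-102 + 66)/2 = sqrt(-36)/2 = (6*I)/2 = 3*I ≈ 3.0*I)
E(23, -20)*a - 128 = (-3 - 4*(-20))*(3*I) - 128 = (-3 + 80)*(3*I) - 128 = 77*(3*I) - 128 = 231*I - 128 = -128 + 231*I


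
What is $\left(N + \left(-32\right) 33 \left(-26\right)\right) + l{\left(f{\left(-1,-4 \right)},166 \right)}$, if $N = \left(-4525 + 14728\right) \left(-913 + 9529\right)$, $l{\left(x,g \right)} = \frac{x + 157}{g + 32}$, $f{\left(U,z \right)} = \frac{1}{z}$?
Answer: $\frac{2110476115}{24} \approx 8.7937 \cdot 10^{7}$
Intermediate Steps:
$l{\left(x,g \right)} = \frac{157 + x}{32 + g}$
$N = 87909048$ ($N = 10203 \cdot 8616 = 87909048$)
$\left(N + \left(-32\right) 33 \left(-26\right)\right) + l{\left(f{\left(-1,-4 \right)},166 \right)} = \left(87909048 + \left(-32\right) 33 \left(-26\right)\right) + \frac{157 + \frac{1}{-4}}{32 + 166} = \left(87909048 - -27456\right) + \frac{157 - \frac{1}{4}}{198} = \left(87909048 + 27456\right) + \frac{1}{198} \cdot \frac{627}{4} = 87936504 + \frac{19}{24} = \frac{2110476115}{24}$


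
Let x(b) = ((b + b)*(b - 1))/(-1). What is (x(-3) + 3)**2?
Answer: 441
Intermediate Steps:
x(b) = -2*b*(-1 + b) (x(b) = ((2*b)*(-1 + b))*(-1) = (2*b*(-1 + b))*(-1) = -2*b*(-1 + b))
(x(-3) + 3)**2 = (2*(-3)*(1 - 1*(-3)) + 3)**2 = (2*(-3)*(1 + 3) + 3)**2 = (2*(-3)*4 + 3)**2 = (-24 + 3)**2 = (-21)**2 = 441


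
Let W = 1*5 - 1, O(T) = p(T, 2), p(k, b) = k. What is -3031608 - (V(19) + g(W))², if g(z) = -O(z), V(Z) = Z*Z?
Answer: -3159057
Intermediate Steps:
O(T) = T
V(Z) = Z²
W = 4 (W = 5 - 1 = 4)
g(z) = -z
-3031608 - (V(19) + g(W))² = -3031608 - (19² - 1*4)² = -3031608 - (361 - 4)² = -3031608 - 1*357² = -3031608 - 1*127449 = -3031608 - 127449 = -3159057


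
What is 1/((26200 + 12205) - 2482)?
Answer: 1/35923 ≈ 2.7837e-5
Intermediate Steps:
1/((26200 + 12205) - 2482) = 1/(38405 - 2482) = 1/35923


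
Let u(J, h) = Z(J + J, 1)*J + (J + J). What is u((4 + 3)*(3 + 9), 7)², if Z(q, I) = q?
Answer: 203918400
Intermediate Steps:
u(J, h) = 2*J + 2*J² (u(J, h) = (J + J)*J + (J + J) = (2*J)*J + 2*J = 2*J² + 2*J = 2*J + 2*J²)
u((4 + 3)*(3 + 9), 7)² = (2*((4 + 3)*(3 + 9))*(1 + (4 + 3)*(3 + 9)))² = (2*(7*12)*(1 + 7*12))² = (2*84*(1 + 84))² = (2*84*85)² = 14280² = 203918400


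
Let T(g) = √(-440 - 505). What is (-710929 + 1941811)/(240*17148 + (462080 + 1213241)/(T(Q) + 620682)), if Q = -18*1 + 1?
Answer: 1951550189987480081645364/6525117034327036095449521 + 6186367389366*I*√105/6525117034327036095449521 ≈ 0.29908 + 9.715e-12*I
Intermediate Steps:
Q = -17 (Q = -18 + 1 = -17)
T(g) = 3*I*√105 (T(g) = √(-945) = 3*I*√105)
(-710929 + 1941811)/(240*17148 + (462080 + 1213241)/(T(Q) + 620682)) = (-710929 + 1941811)/(240*17148 + (462080 + 1213241)/(3*I*√105 + 620682)) = 1230882/(4115520 + 1675321/(620682 + 3*I*√105))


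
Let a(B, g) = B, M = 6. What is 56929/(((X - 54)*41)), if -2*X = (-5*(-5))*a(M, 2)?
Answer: -56929/5289 ≈ -10.764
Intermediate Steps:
X = -75 (X = -(-5*(-5))*6/2 = -25*6/2 = -1/2*150 = -75)
56929/(((X - 54)*41)) = 56929/(((-75 - 54)*41)) = 56929/((-129*41)) = 56929/(-5289) = 56929*(-1/5289) = -56929/5289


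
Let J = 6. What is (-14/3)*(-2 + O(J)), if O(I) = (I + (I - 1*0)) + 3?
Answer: -182/3 ≈ -60.667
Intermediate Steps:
O(I) = 3 + 2*I (O(I) = (I + (I + 0)) + 3 = (I + I) + 3 = 2*I + 3 = 3 + 2*I)
(-14/3)*(-2 + O(J)) = (-14/3)*(-2 + (3 + 2*6)) = (-14*1/3)*(-2 + (3 + 12)) = -14*(-2 + 15)/3 = -14/3*13 = -182/3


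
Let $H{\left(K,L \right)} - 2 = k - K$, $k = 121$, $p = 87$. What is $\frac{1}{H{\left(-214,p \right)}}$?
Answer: $\frac{1}{337} \approx 0.0029674$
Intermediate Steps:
$H{\left(K,L \right)} = 123 - K$ ($H{\left(K,L \right)} = 2 - \left(-121 + K\right) = 123 - K$)
$\frac{1}{H{\left(-214,p \right)}} = \frac{1}{123 - -214} = \frac{1}{123 + 214} = \frac{1}{337}$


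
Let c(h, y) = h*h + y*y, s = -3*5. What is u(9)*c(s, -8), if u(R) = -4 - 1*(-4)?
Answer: 0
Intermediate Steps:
s = -15
c(h, y) = h² + y²
u(R) = 0 (u(R) = -4 + 4 = 0)
u(9)*c(s, -8) = 0*((-15)² + (-8)²) = 0*(225 + 64) = 0*289 = 0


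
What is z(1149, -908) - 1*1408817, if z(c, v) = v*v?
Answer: -584353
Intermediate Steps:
z(c, v) = v**2
z(1149, -908) - 1*1408817 = (-908)**2 - 1*1408817 = 824464 - 1408817 = -584353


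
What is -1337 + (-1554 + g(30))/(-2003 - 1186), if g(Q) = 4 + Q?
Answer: -4262173/3189 ≈ -1336.5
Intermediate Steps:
-1337 + (-1554 + g(30))/(-2003 - 1186) = -1337 + (-1554 + (4 + 30))/(-2003 - 1186) = -1337 + (-1554 + 34)/(-3189) = -1337 - 1520*(-1/3189) = -1337 + 1520/3189 = -4262173/3189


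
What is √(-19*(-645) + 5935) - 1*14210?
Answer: -14210 + √18190 ≈ -14075.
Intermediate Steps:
√(-19*(-645) + 5935) - 1*14210 = √(12255 + 5935) - 14210 = √18190 - 14210 = -14210 + √18190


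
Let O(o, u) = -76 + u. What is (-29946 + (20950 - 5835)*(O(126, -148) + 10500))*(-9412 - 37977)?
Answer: -7359122825866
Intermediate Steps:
(-29946 + (20950 - 5835)*(O(126, -148) + 10500))*(-9412 - 37977) = (-29946 + (20950 - 5835)*((-76 - 148) + 10500))*(-9412 - 37977) = (-29946 + 15115*(-224 + 10500))*(-47389) = (-29946 + 15115*10276)*(-47389) = (-29946 + 155321740)*(-47389) = 155291794*(-47389) = -7359122825866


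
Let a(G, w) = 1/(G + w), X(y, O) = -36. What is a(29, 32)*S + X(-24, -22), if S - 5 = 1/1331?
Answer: -2916220/81191 ≈ -35.918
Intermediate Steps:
S = 6656/1331 (S = 5 + 1/1331 = 6656/1331 ≈ 5.0007)
a(29, 32)*S + X(-24, -22) = (6656/1331)/(29 + 32) - 36 = (6656/1331)/61 - 36 = (1/61)*(6656/1331) - 36 = 6656/81191 - 36 = -2916220/81191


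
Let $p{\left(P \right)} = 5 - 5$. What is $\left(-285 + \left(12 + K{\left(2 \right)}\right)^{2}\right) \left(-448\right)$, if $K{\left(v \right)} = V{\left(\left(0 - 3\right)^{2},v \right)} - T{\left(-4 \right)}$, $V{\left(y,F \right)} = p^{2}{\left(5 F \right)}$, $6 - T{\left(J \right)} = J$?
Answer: $125888$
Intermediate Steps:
$T{\left(J \right)} = 6 - J$
$p{\left(P \right)} = 0$
$V{\left(y,F \right)} = 0$ ($V{\left(y,F \right)} = 0^{2} = 0$)
$K{\left(v \right)} = -10$ ($K{\left(v \right)} = 0 - \left(6 - -4\right) = 0 - \left(6 + 4\right) = 0 - 10 = -10$)
$\left(-285 + \left(12 + K{\left(2 \right)}\right)^{2}\right) \left(-448\right) = \left(-285 + \left(12 - 10\right)^{2}\right) \left(-448\right) = \left(-285 + 2^{2}\right) \left(-448\right) = \left(-285 + 4\right) \left(-448\right) = \left(-281\right) \left(-448\right) = 125888$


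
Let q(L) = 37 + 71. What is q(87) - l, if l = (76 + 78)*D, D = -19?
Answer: 3034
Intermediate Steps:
q(L) = 108
l = -2926 (l = (76 + 78)*(-19) = 154*(-19) = -2926)
q(87) - l = 108 - 1*(-2926) = 108 + 2926 = 3034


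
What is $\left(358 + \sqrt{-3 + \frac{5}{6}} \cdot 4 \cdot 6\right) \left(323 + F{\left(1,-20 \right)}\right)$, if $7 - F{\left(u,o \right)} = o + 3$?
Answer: $124226 + 1388 i \sqrt{78} \approx 1.2423 \cdot 10^{5} + 12258.0 i$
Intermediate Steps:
$F{\left(u,o \right)} = 4 - o$ ($F{\left(u,o \right)} = 7 - \left(o + 3\right) = 7 - \left(3 + o\right) = 4 - o$)
$\left(358 + \sqrt{-3 + \frac{5}{6}} \cdot 4 \cdot 6\right) \left(323 + F{\left(1,-20 \right)}\right) = \left(358 + \sqrt{-3 + \frac{5}{6}} \cdot 4 \cdot 6\right) \left(323 + \left(4 - -20\right)\right) = \left(358 + \sqrt{-3 + 5 \cdot \frac{1}{6}} \cdot 4 \cdot 6\right) \left(323 + \left(4 + 20\right)\right) = \left(358 + \sqrt{-3 + \frac{5}{6}} \cdot 4 \cdot 6\right) \left(323 + 24\right) = \left(358 + \sqrt{- \frac{13}{6}} \cdot 4 \cdot 6\right) 347 = \left(358 + \frac{i \sqrt{78}}{6} \cdot 4 \cdot 6\right) 347 = \left(358 + \frac{2 i \sqrt{78}}{3} \cdot 6\right) 347 = \left(358 + 4 i \sqrt{78}\right) 347 = 124226 + 1388 i \sqrt{78}$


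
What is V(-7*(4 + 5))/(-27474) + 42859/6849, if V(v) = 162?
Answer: 196066438/31361571 ≈ 6.2518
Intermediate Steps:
V(-7*(4 + 5))/(-27474) + 42859/6849 = 162/(-27474) + 42859/6849 = 162*(-1/27474) + 42859*(1/6849) = -27/4579 + 42859/6849 = 196066438/31361571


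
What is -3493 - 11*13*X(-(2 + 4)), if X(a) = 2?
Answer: -3779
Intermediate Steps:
-3493 - 11*13*X(-(2 + 4)) = -3493 - 11*13*2 = -3493 - 143*2 = -3493 - 1*286 = -3493 - 286 = -3779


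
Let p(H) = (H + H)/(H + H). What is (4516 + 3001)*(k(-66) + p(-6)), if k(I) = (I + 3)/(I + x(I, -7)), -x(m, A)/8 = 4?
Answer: 172891/14 ≈ 12349.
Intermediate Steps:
p(H) = 1 (p(H) = (2*H)/((2*H)) = (2*H)*(1/(2*H)) = 1)
x(m, A) = -32 (x(m, A) = -8*4 = -32)
k(I) = (3 + I)/(-32 + I) (k(I) = (I + 3)/(I - 32) = (3 + I)/(-32 + I))
(4516 + 3001)*(k(-66) + p(-6)) = (4516 + 3001)*((3 - 66)/(-32 - 66) + 1) = 7517*(-63/(-98) + 1) = 7517*(-1/98*(-63) + 1) = 7517*(9/14 + 1) = 7517*(23/14) = 172891/14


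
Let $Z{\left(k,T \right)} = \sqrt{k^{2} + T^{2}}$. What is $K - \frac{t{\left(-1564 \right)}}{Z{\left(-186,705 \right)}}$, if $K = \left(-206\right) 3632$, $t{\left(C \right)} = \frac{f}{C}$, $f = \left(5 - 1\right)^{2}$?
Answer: $-748192 + \frac{4 \sqrt{59069}}{69287937} \approx -7.4819 \cdot 10^{5}$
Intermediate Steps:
$f = 16$ ($f = 4^{2} = 16$)
$Z{\left(k,T \right)} = \sqrt{T^{2} + k^{2}}$
$t{\left(C \right)} = \frac{16}{C}$
$K = -748192$
$K - \frac{t{\left(-1564 \right)}}{Z{\left(-186,705 \right)}} = -748192 - \frac{16 \frac{1}{-1564}}{\sqrt{705^{2} + \left(-186\right)^{2}}} = -748192 - \frac{16 \left(- \frac{1}{1564}\right)}{\sqrt{497025 + 34596}} = -748192 - - \frac{4}{391 \sqrt{531621}} = -748192 - - \frac{4}{391 \cdot 3 \sqrt{59069}} = -748192 - - \frac{4 \frac{\sqrt{59069}}{177207}}{391} = -748192 - - \frac{4 \sqrt{59069}}{69287937} = -748192 + \frac{4 \sqrt{59069}}{69287937}$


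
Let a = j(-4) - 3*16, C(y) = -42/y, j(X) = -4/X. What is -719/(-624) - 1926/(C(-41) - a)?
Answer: -47859073/1228656 ≈ -38.952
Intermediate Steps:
a = -47 (a = -4/(-4) - 3*16 = -4*(-¼) - 48 = 1 - 48 = -47)
-719/(-624) - 1926/(C(-41) - a) = -719/(-624) - 1926/(-42/(-41) - 1*(-47)) = -719*(-1/624) - 1926/(-42*(-1/41) + 47) = 719/624 - 1926/(42/41 + 47) = 719/624 - 1926/1969/41 = 719/624 - 1926*41/1969 = 719/624 - 78966/1969 = -47859073/1228656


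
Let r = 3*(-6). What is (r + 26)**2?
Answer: 64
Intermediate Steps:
r = -18
(r + 26)**2 = (-18 + 26)**2 = 8**2 = 64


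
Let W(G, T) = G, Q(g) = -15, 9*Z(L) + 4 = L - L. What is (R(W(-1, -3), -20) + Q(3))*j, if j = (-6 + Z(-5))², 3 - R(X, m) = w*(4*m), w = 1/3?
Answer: 148016/243 ≈ 609.12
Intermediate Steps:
Z(L) = -4/9 (Z(L) = -4/9 + (L - L)/9 = -4/9 + (⅑)*0 = -4/9 + 0 = -4/9)
w = ⅓ ≈ 0.33333
R(X, m) = 3 - 4*m/3
j = 3364/81 (j = (-6 - 4/9)² = (-58/9)² = 3364/81 ≈ 41.531)
(R(W(-1, -3), -20) + Q(3))*j = ((3 - 4/3*(-20)) - 15)*(3364/81) = ((3 + 80/3) - 15)*(3364/81) = (89/3 - 15)*(3364/81) = (44/3)*(3364/81) = 148016/243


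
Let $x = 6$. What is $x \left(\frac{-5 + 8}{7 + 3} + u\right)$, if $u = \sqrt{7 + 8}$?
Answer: $\frac{9}{5} + 6 \sqrt{15} \approx 25.038$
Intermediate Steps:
$u = \sqrt{15} \approx 3.873$
$x \left(\frac{-5 + 8}{7 + 3} + u\right) = 6 \left(\frac{-5 + 8}{7 + 3} + \sqrt{15}\right) = 6 \left(\frac{3}{10} + \sqrt{15}\right) = \frac{9}{5} + 6 \sqrt{15}$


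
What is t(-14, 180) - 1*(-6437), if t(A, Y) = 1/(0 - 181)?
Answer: 1165096/181 ≈ 6437.0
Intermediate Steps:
t(A, Y) = -1/181 (t(A, Y) = 1/(-181) = -1/181)
t(-14, 180) - 1*(-6437) = -1/181 - 1*(-6437) = -1/181 + 6437 = 1165096/181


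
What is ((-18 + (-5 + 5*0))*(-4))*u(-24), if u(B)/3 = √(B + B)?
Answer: 1104*I*√3 ≈ 1912.2*I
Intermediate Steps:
u(B) = 3*√2*√B (u(B) = 3*√(B + B) = 3*√(2*B) = 3*(√2*√B) = 3*√2*√B)
((-18 + (-5 + 5*0))*(-4))*u(-24) = ((-18 + (-5 + 5*0))*(-4))*(3*√2*√(-24)) = ((-18 + (-5 + 0))*(-4))*(3*√2*(2*I*√6)) = ((-18 - 5)*(-4))*(12*I*√3) = (-23*(-4))*(12*I*√3) = 92*(12*I*√3) = 1104*I*√3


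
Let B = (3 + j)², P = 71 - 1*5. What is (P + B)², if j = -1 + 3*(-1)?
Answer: 4489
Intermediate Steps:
j = -4 (j = -1 - 3 = -4)
P = 66 (P = 71 - 5 = 66)
B = 1 (B = (3 - 4)² = (-1)² = 1)
(P + B)² = (66 + 1)² = 67² = 4489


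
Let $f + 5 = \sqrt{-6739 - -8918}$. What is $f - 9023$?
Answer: $-9028 + \sqrt{2179} \approx -8981.3$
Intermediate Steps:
$f = -5 + \sqrt{2179}$ ($f = -5 + \sqrt{-6739 - -8918} = -5 + \sqrt{-6739 + \left(696 + 8222\right)} = -5 + \sqrt{-6739 + 8918} = -5 + \sqrt{2179} \approx 41.68$)
$f - 9023 = \left(-5 + \sqrt{2179}\right) - 9023 = -9028 + \sqrt{2179}$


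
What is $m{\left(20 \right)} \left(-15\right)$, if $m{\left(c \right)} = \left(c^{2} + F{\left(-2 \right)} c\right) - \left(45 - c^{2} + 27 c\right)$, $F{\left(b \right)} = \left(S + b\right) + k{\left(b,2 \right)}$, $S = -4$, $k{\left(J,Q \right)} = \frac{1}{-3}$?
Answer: $-1325$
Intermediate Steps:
$k{\left(J,Q \right)} = - \frac{1}{3}$
$F{\left(b \right)} = - \frac{13}{3} + b$ ($F{\left(b \right)} = \left(-4 + b\right) - \frac{1}{3} = - \frac{13}{3} + b$)
$m{\left(c \right)} = -45 + 2 c^{2} - \frac{100 c}{3}$ ($m{\left(c \right)} = \left(c^{2} + \left(- \frac{13}{3} - 2\right) c\right) - \left(45 - c^{2} + 27 c\right) = \left(c^{2} - \frac{19 c}{3}\right) - \left(45 - c^{2} + 27 c\right) = -45 + 2 c^{2} - \frac{100 c}{3}$)
$m{\left(20 \right)} \left(-15\right) = \left(-45 + 2 \cdot 20^{2} - \frac{2000}{3}\right) \left(-15\right) = \left(-45 + 2 \cdot 400 - \frac{2000}{3}\right) \left(-15\right) = \left(-45 + 800 - \frac{2000}{3}\right) \left(-15\right) = \frac{265}{3} \left(-15\right) = -1325$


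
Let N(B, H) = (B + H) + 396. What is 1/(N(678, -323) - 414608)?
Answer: -1/413857 ≈ -2.4163e-6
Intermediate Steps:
N(B, H) = 396 + B + H
1/(N(678, -323) - 414608) = 1/((396 + 678 - 323) - 414608) = 1/(751 - 414608) = 1/(-413857) = -1/413857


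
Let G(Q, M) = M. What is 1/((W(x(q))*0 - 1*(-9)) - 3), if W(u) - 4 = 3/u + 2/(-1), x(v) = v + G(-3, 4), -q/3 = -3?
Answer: ⅙ ≈ 0.16667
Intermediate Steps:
q = 9 (q = -3*(-3) = 9)
x(v) = 4 + v (x(v) = v + 4 = 4 + v)
W(u) = 2 + 3/u (W(u) = 4 + (3/u + 2/(-1)) = 4 + (3/u + 2*(-1)) = 4 + (3/u - 2) = 4 + (-2 + 3/u) = 2 + 3/u)
1/((W(x(q))*0 - 1*(-9)) - 3) = 1/(((2 + 3/(4 + 9))*0 - 1*(-9)) - 3) = 1/(((2 + 3/13)*0 + 9) - 3) = 1/(((29/13)*0 + 9) - 3) = 1/((0 + 9) - 3) = 1/(9 - 3) = 1/6 = ⅙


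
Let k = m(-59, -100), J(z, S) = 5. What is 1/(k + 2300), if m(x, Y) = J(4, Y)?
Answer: 1/2305 ≈ 0.00043384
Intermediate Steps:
m(x, Y) = 5
k = 5
1/(k + 2300) = 1/(5 + 2300) = 1/2305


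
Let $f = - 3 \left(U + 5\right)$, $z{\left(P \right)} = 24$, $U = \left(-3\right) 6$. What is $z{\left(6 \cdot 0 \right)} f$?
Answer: $936$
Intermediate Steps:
$U = -18$
$f = 39$ ($f = - 3 \left(-18 + 5\right) = \left(-3\right) \left(-13\right) = 39$)
$z{\left(6 \cdot 0 \right)} f = 24 \cdot 39 = 936$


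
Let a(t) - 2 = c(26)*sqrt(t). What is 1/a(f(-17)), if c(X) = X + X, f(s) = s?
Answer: 1/22986 - 13*I*sqrt(17)/11493 ≈ 4.3505e-5 - 0.0046637*I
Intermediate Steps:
c(X) = 2*X
a(t) = 2 + 52*sqrt(t) (a(t) = 2 + (2*26)*sqrt(t) = 2 + 52*sqrt(t))
1/a(f(-17)) = 1/(2 + 52*sqrt(-17)) = 1/(2 + 52*(I*sqrt(17))) = 1/(2 + 52*I*sqrt(17))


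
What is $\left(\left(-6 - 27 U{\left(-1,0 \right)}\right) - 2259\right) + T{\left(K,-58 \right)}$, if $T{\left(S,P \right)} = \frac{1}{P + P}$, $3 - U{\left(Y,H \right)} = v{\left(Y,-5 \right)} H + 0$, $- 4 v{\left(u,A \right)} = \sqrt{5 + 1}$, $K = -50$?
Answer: $- \frac{272137}{116} \approx -2346.0$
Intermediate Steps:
$v{\left(u,A \right)} = - \frac{\sqrt{6}}{4}$ ($v{\left(u,A \right)} = - \frac{\sqrt{5 + 1}}{4} = - \frac{\sqrt{6}}{4}$)
$U{\left(Y,H \right)} = 3 + \frac{H \sqrt{6}}{4}$ ($U{\left(Y,H \right)} = 3 - \left(- \frac{\sqrt{6}}{4} H + 0\right) = 3 - \left(- \frac{H \sqrt{6}}{4} + 0\right) = 3 - - \frac{H \sqrt{6}}{4} = 3 + \frac{H \sqrt{6}}{4}$)
$T{\left(S,P \right)} = \frac{1}{2 P}$
$\left(\left(-6 - 27 U{\left(-1,0 \right)}\right) - 2259\right) + T{\left(K,-58 \right)} = \left(\left(-6 - 27 \left(3 + \frac{1}{4} \cdot 0 \sqrt{6}\right)\right) - 2259\right) + \frac{1}{2 \left(-58\right)} = \left(\left(-6 - 27 \left(3 + 0\right)\right) - 2259\right) + \frac{1}{2} \left(- \frac{1}{58}\right) = \left(\left(-6 - 81\right) - 2259\right) - \frac{1}{116} = \left(-87 - 2259\right) - \frac{1}{116} = -2346 - \frac{1}{116} = - \frac{272137}{116}$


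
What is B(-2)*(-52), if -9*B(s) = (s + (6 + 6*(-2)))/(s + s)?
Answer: 104/9 ≈ 11.556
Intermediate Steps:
B(s) = -(-6 + s)/(18*s) (B(s) = -(s + (6 + 6*(-2)))/(9*(s + s)) = -(s + (6 - 12))/(9*(2*s)) = -(s - 6)*1/(2*s)/9 = -(-6 + s)*1/(2*s)/9 = -(-6 + s)/(18*s))
B(-2)*(-52) = ((1/18)*(6 - 1*(-2))/(-2))*(-52) = ((1/18)*(-½)*(6 + 2))*(-52) = ((1/18)*(-½)*8)*(-52) = -2/9*(-52) = 104/9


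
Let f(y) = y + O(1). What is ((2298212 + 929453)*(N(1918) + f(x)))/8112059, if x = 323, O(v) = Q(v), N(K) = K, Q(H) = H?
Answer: 7236424930/8112059 ≈ 892.06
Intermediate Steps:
O(v) = v
f(y) = 1 + y (f(y) = y + 1 = 1 + y)
((2298212 + 929453)*(N(1918) + f(x)))/8112059 = ((2298212 + 929453)*(1918 + (1 + 323)))/8112059 = (3227665*(1918 + 324))*(1/8112059) = (3227665*2242)*(1/8112059) = 7236424930*(1/8112059) = 7236424930/8112059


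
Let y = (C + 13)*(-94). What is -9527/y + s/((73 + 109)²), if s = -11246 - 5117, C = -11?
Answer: 39062013/778414 ≈ 50.182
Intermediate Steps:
s = -16363
y = -188 (y = (-11 + 13)*(-94) = 2*(-94) = -188)
-9527/y + s/((73 + 109)²) = -9527/(-188) - 16363/(73 + 109)² = -9527*(-1/188) - 16363/(182²) = 9527/188 - 16363/33124 = 39062013/778414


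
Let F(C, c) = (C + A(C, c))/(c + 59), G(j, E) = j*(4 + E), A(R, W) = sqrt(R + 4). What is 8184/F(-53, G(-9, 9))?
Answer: 12578808/1429 + 1661352*I/1429 ≈ 8802.5 + 1162.6*I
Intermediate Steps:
A(R, W) = sqrt(4 + R)
F(C, c) = (C + sqrt(4 + C))/(59 + c) (F(C, c) = (C + sqrt(4 + C))/(c + 59) = (C + sqrt(4 + C))/(59 + c))
8184/F(-53, G(-9, 9)) = 8184/(((-53 + sqrt(4 - 53))/(59 - 9*(4 + 9)))) = 8184/(((-53 + sqrt(-49))/(59 - 9*13))) = 8184/(((-53 + 7*I)/(59 - 117))) = 8184/(((-53 + 7*I)/(-58))) = 8184/((-(-53 + 7*I)/58)) = 8184/(53/58 - 7*I/58) = 8184*(1682*(53/58 + 7*I/58)/1429) = 13765488*(53/58 + 7*I/58)/1429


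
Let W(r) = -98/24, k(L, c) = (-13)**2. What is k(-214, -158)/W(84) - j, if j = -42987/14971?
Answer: -28254825/733579 ≈ -38.516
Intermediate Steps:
k(L, c) = 169
j = -42987/14971 (j = -42987*1/14971 = -42987/14971 ≈ -2.8714)
W(r) = -49/12 (W(r) = -98*1/24 = -49/12)
k(-214, -158)/W(84) - j = 169/(-49/12) - 1*(-42987/14971) = 169*(-12/49) + 42987/14971 = -2028/49 + 42987/14971 = -28254825/733579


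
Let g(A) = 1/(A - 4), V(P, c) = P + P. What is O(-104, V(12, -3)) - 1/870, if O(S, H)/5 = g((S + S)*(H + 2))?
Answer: -1627/784740 ≈ -0.0020733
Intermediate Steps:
V(P, c) = 2*P
g(A) = 1/(-4 + A)
O(S, H) = 5/(-4 + 2*S*(2 + H)) (O(S, H) = 5/(-4 + (S + S)*(H + 2)) = 5/(-4 + (2*S)*(2 + H)) = 5/(-4 + 2*S*(2 + H)))
O(-104, V(12, -3)) - 1/870 = 5/(2*(-2 - 104*(2 + 2*12))) - 1/870 = 5/(2*(-2 - 104*(2 + 24))) - 1*1/870 = 5/(2*(-2 - 104*26)) - 1/870 = 5/(2*(-2 - 2704)) - 1/870 = (5/2)/(-2706) - 1/870 = (5/2)*(-1/2706) - 1/870 = -5/5412 - 1/870 = -1627/784740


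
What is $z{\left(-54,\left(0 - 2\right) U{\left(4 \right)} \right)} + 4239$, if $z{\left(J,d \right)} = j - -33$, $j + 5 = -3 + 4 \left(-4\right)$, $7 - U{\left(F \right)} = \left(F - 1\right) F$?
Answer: $4248$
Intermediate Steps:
$U{\left(F \right)} = 7 - F \left(-1 + F\right)$ ($U{\left(F \right)} = 7 - \left(F - 1\right) F = 7 - \left(-1 + F\right) F = 7 - F \left(-1 + F\right)$)
$j = -24$ ($j = -5 + \left(-3 + 4 \left(-4\right)\right) = -5 - 19 = -24$)
$z{\left(J,d \right)} = 9$ ($z{\left(J,d \right)} = -24 - -33 = -24 + 33 = 9$)
$z{\left(-54,\left(0 - 2\right) U{\left(4 \right)} \right)} + 4239 = 9 + 4239 = 4248$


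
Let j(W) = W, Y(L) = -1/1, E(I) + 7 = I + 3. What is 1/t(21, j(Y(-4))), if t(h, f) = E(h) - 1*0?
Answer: 1/17 ≈ 0.058824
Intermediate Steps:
E(I) = -4 + I (E(I) = -7 + (I + 3) = -7 + (3 + I) = -4 + I)
Y(L) = -1 (Y(L) = -1*1 = -1)
t(h, f) = -4 + h (t(h, f) = (-4 + h) - 1*0 = (-4 + h) + 0 = -4 + h)
1/t(21, j(Y(-4))) = 1/(-4 + 21) = 1/17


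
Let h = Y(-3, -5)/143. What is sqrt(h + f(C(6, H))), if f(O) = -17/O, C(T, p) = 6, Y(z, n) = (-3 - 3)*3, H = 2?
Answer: I*sqrt(2178462)/858 ≈ 1.7202*I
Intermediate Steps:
Y(z, n) = -18 (Y(z, n) = -6*3 = -18)
h = -18/143 ≈ -0.12587
sqrt(h + f(C(6, H))) = sqrt(-18/143 - 17/6) = sqrt(-2539/858) = I*sqrt(2178462)/858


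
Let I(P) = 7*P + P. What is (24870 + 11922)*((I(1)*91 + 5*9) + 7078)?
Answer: 288853992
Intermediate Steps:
I(P) = 8*P
(24870 + 11922)*((I(1)*91 + 5*9) + 7078) = (24870 + 11922)*(((8*1)*91 + 5*9) + 7078) = 36792*((8*91 + 45) + 7078) = 36792*((728 + 45) + 7078) = 36792*(773 + 7078) = 36792*7851 = 288853992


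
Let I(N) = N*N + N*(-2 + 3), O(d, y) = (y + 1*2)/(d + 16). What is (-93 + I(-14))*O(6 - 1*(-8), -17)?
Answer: -89/2 ≈ -44.500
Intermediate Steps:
O(d, y) = (2 + y)/(16 + d) (O(d, y) = (y + 2)/(16 + d) = (2 + y)/(16 + d))
I(N) = N + N**2 (I(N) = N**2 + N*1 = N**2 + N = N + N**2)
(-93 + I(-14))*O(6 - 1*(-8), -17) = (-93 - 14*(1 - 14))*((2 - 17)/(16 + (6 - 1*(-8)))) = (-93 - 14*(-13))*(-15/(16 + (6 + 8))) = (-93 + 182)*(-15/(16 + 14)) = 89*(-15/30) = 89*((1/30)*(-15)) = 89*(-1/2) = -89/2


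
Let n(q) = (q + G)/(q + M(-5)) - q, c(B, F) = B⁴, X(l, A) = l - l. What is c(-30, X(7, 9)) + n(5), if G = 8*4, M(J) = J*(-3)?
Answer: 16199937/20 ≈ 8.1000e+5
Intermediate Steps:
M(J) = -3*J
G = 32
X(l, A) = 0
n(q) = -q + (32 + q)/(15 + q) (n(q) = (q + 32)/(q - 3*(-5)) - q = (32 + q)/(q + 15) - q = (32 + q)/(15 + q) - q = -q + (32 + q)/(15 + q))
c(-30, X(7, 9)) + n(5) = (-30)⁴ + (32 - 1*5² - 14*5)/(15 + 5) = 810000 + (32 - 1*25 - 70)/20 = 810000 + (32 - 25 - 70)/20 = 810000 + (1/20)*(-63) = 810000 - 63/20 = 16199937/20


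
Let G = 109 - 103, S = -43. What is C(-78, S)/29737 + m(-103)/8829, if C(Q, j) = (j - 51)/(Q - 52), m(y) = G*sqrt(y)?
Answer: 47/1932905 + 2*I*sqrt(103)/2943 ≈ 2.4316e-5 + 0.006897*I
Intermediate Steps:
G = 6
m(y) = 6*sqrt(y)
C(Q, j) = (-51 + j)/(-52 + Q)
C(-78, S)/29737 + m(-103)/8829 = ((-51 - 43)/(-52 - 78))/29737 + (6*sqrt(-103))/8829 = (-94/(-130))*(1/29737) + (6*(I*sqrt(103)))*(1/8829) = -1/130*(-94)*(1/29737) + (6*I*sqrt(103))*(1/8829) = (47/65)*(1/29737) + 2*I*sqrt(103)/2943 = 47/1932905 + 2*I*sqrt(103)/2943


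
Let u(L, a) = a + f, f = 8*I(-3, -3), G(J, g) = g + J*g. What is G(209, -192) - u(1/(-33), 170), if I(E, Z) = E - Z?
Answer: -40490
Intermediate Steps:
f = 0 (f = 8*(-3 - 1*(-3)) = 8*(-3 + 3) = 8*0 = 0)
u(L, a) = a (u(L, a) = a + 0 = a)
G(209, -192) - u(1/(-33), 170) = -192*(1 + 209) - 1*170 = -192*210 - 170 = -40320 - 170 = -40490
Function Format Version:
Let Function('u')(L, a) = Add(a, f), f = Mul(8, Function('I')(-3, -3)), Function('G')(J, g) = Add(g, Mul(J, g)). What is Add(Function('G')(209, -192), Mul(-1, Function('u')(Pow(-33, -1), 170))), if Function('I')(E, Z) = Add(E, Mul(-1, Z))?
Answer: -40490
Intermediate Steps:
f = 0 (f = Mul(8, Add(-3, Mul(-1, -3))) = Mul(8, Add(-3, 3)) = Mul(8, 0) = 0)
Function('u')(L, a) = a (Function('u')(L, a) = Add(a, 0) = a)
Add(Function('G')(209, -192), Mul(-1, Function('u')(Pow(-33, -1), 170))) = Add(Mul(-192, Add(1, 209)), Mul(-1, 170)) = Add(Mul(-192, 210), -170) = Add(-40320, -170) = -40490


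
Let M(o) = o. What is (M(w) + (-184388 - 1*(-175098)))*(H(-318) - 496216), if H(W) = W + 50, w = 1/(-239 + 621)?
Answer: 880955996518/191 ≈ 4.6123e+9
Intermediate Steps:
w = 1/382 ≈ 0.0026178
H(W) = 50 + W
(M(w) + (-184388 - 1*(-175098)))*(H(-318) - 496216) = (1/382 + (-184388 - 1*(-175098)))*((50 - 318) - 496216) = (1/382 + (-184388 + 175098))*(-268 - 496216) = (1/382 - 9290)*(-496484) = -3548779/382*(-496484) = 880955996518/191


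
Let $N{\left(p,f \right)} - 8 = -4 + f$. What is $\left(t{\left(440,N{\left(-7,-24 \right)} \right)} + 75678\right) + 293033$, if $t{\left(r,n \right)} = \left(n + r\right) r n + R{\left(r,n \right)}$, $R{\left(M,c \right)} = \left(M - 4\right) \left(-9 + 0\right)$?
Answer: $-3331213$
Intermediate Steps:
$R{\left(M,c \right)} = 36 - 9 M$ ($R{\left(M,c \right)} = \left(-4 + M\right) \left(-9\right) = 36 - 9 M$)
$N{\left(p,f \right)} = 4 + f$ ($N{\left(p,f \right)} = 8 + \left(-4 + f\right) = 4 + f$)
$t{\left(r,n \right)} = 36 - 9 r + n r \left(n + r\right)$ ($t{\left(r,n \right)} = \left(n + r\right) r n - \left(-36 + 9 r\right) = r \left(n + r\right) n - \left(-36 + 9 r\right) = n r \left(n + r\right) - \left(-36 + 9 r\right) = 36 - 9 r + n r \left(n + r\right)$)
$\left(t{\left(440,N{\left(-7,-24 \right)} \right)} + 75678\right) + 293033 = \left(\left(36 - 3960 + \left(4 - 24\right) 440^{2} + 440 \left(4 - 24\right)^{2}\right) + 75678\right) + 293033 = \left(\left(36 - 3960 - 3872000 + 440 \left(-20\right)^{2}\right) + 75678\right) + 293033 = \left(\left(36 - 3960 - 3872000 + 440 \cdot 400\right) + 75678\right) + 293033 = \left(\left(36 - 3960 - 3872000 + 176000\right) + 75678\right) + 293033 = \left(-3699924 + 75678\right) + 293033 = -3624246 + 293033 = -3331213$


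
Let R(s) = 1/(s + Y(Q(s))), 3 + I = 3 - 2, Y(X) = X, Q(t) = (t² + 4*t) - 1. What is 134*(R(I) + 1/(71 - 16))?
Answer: -6432/385 ≈ -16.706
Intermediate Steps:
Q(t) = -1 + t² + 4*t
I = -2 (I = -3 + (3 - 2) = -3 + 1 = -2)
R(s) = 1/(-1 + s² + 5*s) (R(s) = 1/(s + (-1 + s² + 4*s)) = 1/(-1 + s² + 5*s))
134*(R(I) + 1/(71 - 16)) = 134*(1/(-1 + (-2)² + 5*(-2)) + 1/(71 - 16)) = 134*(1/(-1 + 4 - 10) + 1/55) = 134*(1/(-7) + 1/55) = 134*(-⅐ + 1/55) = 134*(-48/385) = -6432/385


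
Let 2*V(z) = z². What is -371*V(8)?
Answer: -11872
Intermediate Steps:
V(z) = z²/2
-371*V(8) = -371*8²/2 = -371*64/2 = -371*32 = -11872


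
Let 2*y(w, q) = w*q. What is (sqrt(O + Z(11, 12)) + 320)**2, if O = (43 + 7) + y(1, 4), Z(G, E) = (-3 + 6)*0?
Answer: 102452 + 1280*sqrt(13) ≈ 1.0707e+5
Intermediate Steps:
Z(G, E) = 0 (Z(G, E) = 3*0 = 0)
y(w, q) = q*w/2 (y(w, q) = (w*q)/2 = (q*w)/2 = q*w/2)
O = 52 (O = (43 + 7) + (1/2)*4*1 = 50 + 2 = 52)
(sqrt(O + Z(11, 12)) + 320)**2 = (sqrt(52 + 0) + 320)**2 = (sqrt(52) + 320)**2 = (2*sqrt(13) + 320)**2 = (320 + 2*sqrt(13))**2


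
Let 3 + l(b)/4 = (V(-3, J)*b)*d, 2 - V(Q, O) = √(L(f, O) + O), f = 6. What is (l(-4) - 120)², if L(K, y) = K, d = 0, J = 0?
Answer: 17424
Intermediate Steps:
V(Q, O) = 2 - √(6 + O)
l(b) = -12 (l(b) = -12 + 4*(((2 - √(6 + 0))*b)*0) = -12 + 4*(((2 - √6)*b)*0) = -12 + 4*((b*(2 - √6))*0) = -12 + 4*0 = -12 + 0 = -12)
(l(-4) - 120)² = (-12 - 120)² = (-132)² = 17424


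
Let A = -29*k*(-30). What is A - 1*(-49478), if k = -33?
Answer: 20768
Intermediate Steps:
A = -28710 (A = -29*(-33)*(-30) = 957*(-30) = -28710)
A - 1*(-49478) = -28710 - 1*(-49478) = -28710 + 49478 = 20768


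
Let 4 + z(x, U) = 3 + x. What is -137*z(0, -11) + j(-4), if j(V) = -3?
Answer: 134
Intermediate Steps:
z(x, U) = -1 + x (z(x, U) = -4 + (3 + x) = -1 + x)
-137*z(0, -11) + j(-4) = -137*(-1 + 0) - 3 = -137*(-1) - 3 = 137 - 3 = 134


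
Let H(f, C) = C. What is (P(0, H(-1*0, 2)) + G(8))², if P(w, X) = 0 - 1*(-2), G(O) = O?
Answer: 100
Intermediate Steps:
P(w, X) = 2 (P(w, X) = 0 + 2 = 2)
(P(0, H(-1*0, 2)) + G(8))² = (2 + 8)² = 10² = 100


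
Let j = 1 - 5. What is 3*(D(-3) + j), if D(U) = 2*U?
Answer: -30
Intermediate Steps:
j = -4
3*(D(-3) + j) = 3*(2*(-3) - 4) = 3*(-6 - 4) = 3*(-10) = -30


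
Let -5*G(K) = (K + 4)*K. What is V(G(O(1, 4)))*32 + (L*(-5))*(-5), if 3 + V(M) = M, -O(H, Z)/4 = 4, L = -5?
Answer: -7249/5 ≈ -1449.8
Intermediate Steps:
O(H, Z) = -16 (O(H, Z) = -4*4 = -16)
G(K) = -K*(4 + K)/5 (G(K) = -(K + 4)*K/5 = -(4 + K)*K/5 = -K*(4 + K)/5)
V(M) = -3 + M
V(G(O(1, 4)))*32 + (L*(-5))*(-5) = (-3 - ⅕*(-16)*(4 - 16))*32 - 5*(-5)*(-5) = (-3 - ⅕*(-16)*(-12))*32 + 25*(-5) = (-3 - 192/5)*32 - 125 = -207/5*32 - 125 = -6624/5 - 125 = -7249/5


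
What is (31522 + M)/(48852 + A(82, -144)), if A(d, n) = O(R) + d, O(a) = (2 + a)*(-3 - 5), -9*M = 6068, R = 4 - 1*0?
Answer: 138815/219987 ≈ 0.63101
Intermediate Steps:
R = 4 (R = 4 + 0 = 4)
M = -6068/9 (M = -⅑*6068 = -6068/9 ≈ -674.22)
O(a) = -16 - 8*a (O(a) = (2 + a)*(-8) = -16 - 8*a)
A(d, n) = -48 + d (A(d, n) = (-16 - 8*4) + d = (-16 - 32) + d = -48 + d)
(31522 + M)/(48852 + A(82, -144)) = (31522 - 6068/9)/(48852 + (-48 + 82)) = 277630/(9*(48852 + 34)) = (277630/9)/48886 = (277630/9)*(1/48886) = 138815/219987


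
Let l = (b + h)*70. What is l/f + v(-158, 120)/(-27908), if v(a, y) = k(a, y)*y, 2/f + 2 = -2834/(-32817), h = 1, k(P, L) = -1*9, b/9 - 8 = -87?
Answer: 10888175520590/228964209 ≈ 47554.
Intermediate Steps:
b = -711 (b = 72 + 9*(-87) = 72 - 783 = -711)
k(P, L) = -9
l = -49700 (l = (-711 + 1)*70 = -710*70 = -49700)
f = -32817/31400 (f = 2/(-2 - 2834/(-32817)) = 2/(-2 - 2834*(-1/32817)) = 2/(-2 + 2834/32817) = 2/(-62800/32817) = 2*(-32817/62800) = -32817/31400 ≈ -1.0451)
v(a, y) = -9*y
l/f + v(-158, 120)/(-27908) = -49700/(-32817/31400) - 9*120/(-27908) = -49700*(-31400/32817) - 1080*(-1/27908) = 1560580000/32817 + 270/6977 = 10888175520590/228964209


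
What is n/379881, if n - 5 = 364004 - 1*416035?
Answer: -17342/126627 ≈ -0.13695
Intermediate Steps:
n = -52026 (n = 5 + (364004 - 1*416035) = 5 + (364004 - 416035) = 5 - 52031 = -52026)
n/379881 = -52026/379881 = -52026*1/379881 = -17342/126627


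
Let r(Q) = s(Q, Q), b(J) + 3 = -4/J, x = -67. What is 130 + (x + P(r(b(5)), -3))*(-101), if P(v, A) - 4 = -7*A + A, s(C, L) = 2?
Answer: 4675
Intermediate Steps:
b(J) = -3 - 4/J
r(Q) = 2
P(v, A) = 4 - 6*A (P(v, A) = 4 + (-7*A + A) = 4 - 6*A)
130 + (x + P(r(b(5)), -3))*(-101) = 130 + (-67 + (4 - 6*(-3)))*(-101) = 130 + (-67 + (4 + 18))*(-101) = 130 + (-67 + 22)*(-101) = 130 - 45*(-101) = 130 + 4545 = 4675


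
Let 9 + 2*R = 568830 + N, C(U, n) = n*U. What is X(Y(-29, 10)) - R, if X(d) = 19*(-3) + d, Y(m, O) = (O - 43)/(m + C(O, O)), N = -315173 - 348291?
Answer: 6711493/142 ≈ 47264.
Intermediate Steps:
N = -663464
C(U, n) = U*n
Y(m, O) = (-43 + O)/(m + O**2) (Y(m, O) = (O - 43)/(m + O*O) = (-43 + O)/(m + O**2))
X(d) = -57 + d
R = -94643/2 (R = -9/2 + (568830 - 663464)/2 = -9/2 + (1/2)*(-94634) = -9/2 - 47317 = -94643/2 ≈ -47322.)
X(Y(-29, 10)) - R = (-57 + (-43 + 10)/(-29 + 10**2)) - 1*(-94643/2) = (-57 - 33/(-29 + 100)) + 94643/2 = (-57 - 33/71) + 94643/2 = -4080/71 + 94643/2 = 6711493/142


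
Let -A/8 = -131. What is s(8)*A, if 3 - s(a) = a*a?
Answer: -63928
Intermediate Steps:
s(a) = 3 - a**2 (s(a) = 3 - a*a = 3 - a**2)
A = 1048 (A = -8*(-131) = 1048)
s(8)*A = (3 - 1*8**2)*1048 = (3 - 1*64)*1048 = (3 - 64)*1048 = -61*1048 = -63928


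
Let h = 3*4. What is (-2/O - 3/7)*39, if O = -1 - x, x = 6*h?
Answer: -7995/511 ≈ -15.646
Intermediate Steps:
h = 12
x = 72 (x = 6*12 = 72)
O = -73 (O = -1 - 1*72 = -1 - 72 = -73)
(-2/O - 3/7)*39 = (-2/(-73) - 3/7)*39 = (-2*(-1/73) - 3*⅐)*39 = (2/73 - 3/7)*39 = -205/511*39 = -7995/511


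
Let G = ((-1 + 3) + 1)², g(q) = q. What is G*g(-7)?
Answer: -63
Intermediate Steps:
G = 9 (G = (2 + 1)² = 3² = 9)
G*g(-7) = 9*(-7) = -63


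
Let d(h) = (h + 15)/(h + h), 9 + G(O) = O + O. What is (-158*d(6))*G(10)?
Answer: -6083/2 ≈ -3041.5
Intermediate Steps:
G(O) = -9 + 2*O (G(O) = -9 + (O + O) = -9 + 2*O)
d(h) = (15 + h)/(2*h) (d(h) = (15 + h)/((2*h)) = (15 + h)*(1/(2*h)) = (15 + h)/(2*h))
(-158*d(6))*G(10) = (-79*(15 + 6)/6)*(-9 + 2*10) = (-79*21/6)*(-9 + 20) = -158*7/4*11 = -553/2*11 = -6083/2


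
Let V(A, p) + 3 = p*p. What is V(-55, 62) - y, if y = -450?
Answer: 4291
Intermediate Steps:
V(A, p) = -3 + p**2 (V(A, p) = -3 + p*p = -3 + p**2)
V(-55, 62) - y = (-3 + 62**2) - 1*(-450) = (-3 + 3844) + 450 = 3841 + 450 = 4291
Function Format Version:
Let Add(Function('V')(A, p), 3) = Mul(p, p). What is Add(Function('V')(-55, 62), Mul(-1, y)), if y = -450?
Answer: 4291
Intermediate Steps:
Function('V')(A, p) = Add(-3, Pow(p, 2)) (Function('V')(A, p) = Add(-3, Mul(p, p)) = Add(-3, Pow(p, 2)))
Add(Function('V')(-55, 62), Mul(-1, y)) = Add(Add(-3, Pow(62, 2)), Mul(-1, -450)) = Add(Add(-3, 3844), 450) = Add(3841, 450) = 4291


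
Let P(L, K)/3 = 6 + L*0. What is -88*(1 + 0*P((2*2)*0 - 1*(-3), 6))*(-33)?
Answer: 2904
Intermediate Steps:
P(L, K) = 18 (P(L, K) = 3*(6 + L*0) = 3*(6 + 0) = 3*6 = 18)
-88*(1 + 0*P((2*2)*0 - 1*(-3), 6))*(-33) = -88*(1 + 0*18)*(-33) = -88*(1 + 0)*(-33) = -88*1*(-33) = -88*(-33) = 2904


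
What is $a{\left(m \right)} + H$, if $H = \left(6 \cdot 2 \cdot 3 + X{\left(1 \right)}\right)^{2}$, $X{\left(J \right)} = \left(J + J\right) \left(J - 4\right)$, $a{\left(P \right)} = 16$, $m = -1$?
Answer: $916$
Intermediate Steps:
$X{\left(J \right)} = 2 J \left(-4 + J\right)$
$H = 900$ ($H = \left(6 \cdot 2 \cdot 3 + 2 \cdot 1 \left(-4 + 1\right)\right)^{2} = \left(12 \cdot 3 + 2 \cdot 1 \left(-3\right)\right)^{2} = \left(36 - 6\right)^{2} = 30^{2} = 900$)
$a{\left(m \right)} + H = 16 + 900 = 916$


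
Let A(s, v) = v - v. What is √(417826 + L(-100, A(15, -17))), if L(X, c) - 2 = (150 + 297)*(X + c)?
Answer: 2*√93282 ≈ 610.84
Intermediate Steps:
A(s, v) = 0
L(X, c) = 2 + 447*X + 447*c (L(X, c) = 2 + (150 + 297)*(X + c) = 2 + 447*(X + c) = 2 + (447*X + 447*c) = 2 + 447*X + 447*c)
√(417826 + L(-100, A(15, -17))) = √(417826 + (2 + 447*(-100) + 447*0)) = √(417826 + (2 - 44700 + 0)) = √(417826 - 44698) = √373128 = 2*√93282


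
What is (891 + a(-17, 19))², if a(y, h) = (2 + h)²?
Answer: 1774224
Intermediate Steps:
(891 + a(-17, 19))² = (891 + (2 + 19)²)² = (891 + 21²)² = (891 + 441)² = 1332² = 1774224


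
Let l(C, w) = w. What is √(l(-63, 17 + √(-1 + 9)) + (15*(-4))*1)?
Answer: √(-43 + 2*√2) ≈ 6.3381*I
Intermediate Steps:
√(l(-63, 17 + √(-1 + 9)) + (15*(-4))*1) = √((17 + √(-1 + 9)) + (15*(-4))*1) = √((17 + √8) - 60*1) = √((17 + 2*√2) - 60) = √(-43 + 2*√2)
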